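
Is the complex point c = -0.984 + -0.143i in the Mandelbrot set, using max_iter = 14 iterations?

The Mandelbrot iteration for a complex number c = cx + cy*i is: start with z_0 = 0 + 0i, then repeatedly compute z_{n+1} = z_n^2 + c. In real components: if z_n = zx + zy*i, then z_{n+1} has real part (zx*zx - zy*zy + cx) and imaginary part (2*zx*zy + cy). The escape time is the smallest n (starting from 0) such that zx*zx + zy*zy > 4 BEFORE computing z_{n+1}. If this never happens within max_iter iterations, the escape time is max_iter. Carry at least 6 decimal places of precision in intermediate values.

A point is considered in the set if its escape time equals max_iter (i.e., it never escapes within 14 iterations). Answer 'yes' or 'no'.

Answer: yes

Derivation:
z_0 = 0 + 0i, c = -0.9840 + -0.1430i
Iter 1: z = -0.9840 + -0.1430i, |z|^2 = 0.9887
Iter 2: z = -0.0362 + 0.1384i, |z|^2 = 0.0205
Iter 3: z = -1.0019 + -0.1530i, |z|^2 = 1.0271
Iter 4: z = -0.0037 + 0.1636i, |z|^2 = 0.0268
Iter 5: z = -1.0108 + -0.1442i, |z|^2 = 1.0424
Iter 6: z = 0.0168 + 0.1485i, |z|^2 = 0.0223
Iter 7: z = -1.0058 + -0.1380i, |z|^2 = 1.0306
Iter 8: z = 0.0085 + 0.1346i, |z|^2 = 0.0182
Iter 9: z = -1.0020 + -0.1407i, |z|^2 = 1.0239
Iter 10: z = 0.0003 + 0.1390i, |z|^2 = 0.0193
Iter 11: z = -1.0033 + -0.1429i, |z|^2 = 1.0271
Iter 12: z = 0.0022 + 0.1438i, |z|^2 = 0.0207
Iter 13: z = -1.0047 + -0.1424i, |z|^2 = 1.0296
Did not escape in 14 iterations → in set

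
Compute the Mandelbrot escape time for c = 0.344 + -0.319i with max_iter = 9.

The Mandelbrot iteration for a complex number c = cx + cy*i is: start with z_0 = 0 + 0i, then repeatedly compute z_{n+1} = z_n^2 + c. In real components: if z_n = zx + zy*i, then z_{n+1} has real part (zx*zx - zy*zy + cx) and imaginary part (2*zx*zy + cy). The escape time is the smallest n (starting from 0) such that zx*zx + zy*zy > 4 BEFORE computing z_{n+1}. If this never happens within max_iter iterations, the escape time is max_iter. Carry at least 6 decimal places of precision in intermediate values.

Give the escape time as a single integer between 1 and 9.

z_0 = 0 + 0i, c = 0.3440 + -0.3190i
Iter 1: z = 0.3440 + -0.3190i, |z|^2 = 0.2201
Iter 2: z = 0.3606 + -0.5385i, |z|^2 = 0.4200
Iter 3: z = 0.1841 + -0.7073i, |z|^2 = 0.5342
Iter 4: z = -0.1224 + -0.5794i, |z|^2 = 0.3507
Iter 5: z = 0.0233 + -0.1771i, |z|^2 = 0.0319
Iter 6: z = 0.3132 + -0.3273i, |z|^2 = 0.2052
Iter 7: z = 0.3350 + -0.5240i, |z|^2 = 0.3868
Iter 8: z = 0.1817 + -0.6700i, |z|^2 = 0.4819

Answer: 9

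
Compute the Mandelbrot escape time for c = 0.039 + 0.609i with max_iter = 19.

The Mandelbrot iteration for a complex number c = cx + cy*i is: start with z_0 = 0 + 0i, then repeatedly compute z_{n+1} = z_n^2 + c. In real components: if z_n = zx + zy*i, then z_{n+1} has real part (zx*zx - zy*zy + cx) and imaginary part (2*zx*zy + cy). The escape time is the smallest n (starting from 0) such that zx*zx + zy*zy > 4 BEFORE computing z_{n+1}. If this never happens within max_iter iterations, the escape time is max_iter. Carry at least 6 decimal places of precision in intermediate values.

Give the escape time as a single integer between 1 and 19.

z_0 = 0 + 0i, c = 0.0390 + 0.6090i
Iter 1: z = 0.0390 + 0.6090i, |z|^2 = 0.3724
Iter 2: z = -0.3304 + 0.6565i, |z|^2 = 0.5401
Iter 3: z = -0.2829 + 0.1752i, |z|^2 = 0.1107
Iter 4: z = 0.0883 + 0.5099i, |z|^2 = 0.2678
Iter 5: z = -0.2132 + 0.6990i, |z|^2 = 0.5341
Iter 6: z = -0.4042 + 0.3110i, |z|^2 = 0.2601
Iter 7: z = 0.1057 + 0.3576i, |z|^2 = 0.1390
Iter 8: z = -0.0777 + 0.6846i, |z|^2 = 0.4747
Iter 9: z = -0.4236 + 0.5026i, |z|^2 = 0.4321
Iter 10: z = -0.0342 + 0.1832i, |z|^2 = 0.0347
Iter 11: z = 0.0066 + 0.5965i, |z|^2 = 0.3558
Iter 12: z = -0.3168 + 0.6169i, |z|^2 = 0.4809
Iter 13: z = -0.2412 + 0.2182i, |z|^2 = 0.1058
Iter 14: z = 0.0496 + 0.5037i, |z|^2 = 0.2562
Iter 15: z = -0.2123 + 0.6590i, |z|^2 = 0.4793
Iter 16: z = -0.3502 + 0.3292i, |z|^2 = 0.2310
Iter 17: z = 0.0532 + 0.3784i, |z|^2 = 0.1461
Iter 18: z = -0.1014 + 0.6493i, |z|^2 = 0.4318

Answer: 19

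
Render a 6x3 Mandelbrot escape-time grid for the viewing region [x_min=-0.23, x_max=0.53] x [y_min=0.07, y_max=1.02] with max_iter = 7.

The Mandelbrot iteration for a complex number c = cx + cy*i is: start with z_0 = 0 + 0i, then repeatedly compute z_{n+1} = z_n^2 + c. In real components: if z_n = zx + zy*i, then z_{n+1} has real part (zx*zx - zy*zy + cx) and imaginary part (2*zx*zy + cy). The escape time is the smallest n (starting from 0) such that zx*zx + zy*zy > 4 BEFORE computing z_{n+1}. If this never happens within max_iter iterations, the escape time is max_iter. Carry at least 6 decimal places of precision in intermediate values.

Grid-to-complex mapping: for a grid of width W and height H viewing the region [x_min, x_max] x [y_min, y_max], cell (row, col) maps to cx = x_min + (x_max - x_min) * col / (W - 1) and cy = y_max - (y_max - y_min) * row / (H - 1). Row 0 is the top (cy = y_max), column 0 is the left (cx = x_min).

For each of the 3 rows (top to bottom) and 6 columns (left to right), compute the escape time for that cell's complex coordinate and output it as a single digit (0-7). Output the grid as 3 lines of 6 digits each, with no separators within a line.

Answer: 674432
777774
777775

Derivation:
(row=0, col=0): c = -0.2300 + 1.0200i → escape time 6
(row=0, col=1): c = -0.0780 + 1.0200i → escape time 7
(row=0, col=2): c = 0.0740 + 1.0200i → escape time 4
(row=0, col=3): c = 0.2260 + 1.0200i → escape time 4
(row=0, col=4): c = 0.3780 + 1.0200i → escape time 3
(row=0, col=5): c = 0.5300 + 1.0200i → escape time 2
(row=1, col=0): c = -0.2300 + 0.5450i → escape time 7
(row=1, col=1): c = -0.0780 + 0.5450i → escape time 7
(row=1, col=2): c = 0.0740 + 0.5450i → escape time 7
(row=1, col=3): c = 0.2260 + 0.5450i → escape time 7
(row=1, col=4): c = 0.3780 + 0.5450i → escape time 7
(row=1, col=5): c = 0.5300 + 0.5450i → escape time 4
(row=2, col=0): c = -0.2300 + 0.0700i → escape time 7
(row=2, col=1): c = -0.0780 + 0.0700i → escape time 7
(row=2, col=2): c = 0.0740 + 0.0700i → escape time 7
(row=2, col=3): c = 0.2260 + 0.0700i → escape time 7
(row=2, col=4): c = 0.3780 + 0.0700i → escape time 7
(row=2, col=5): c = 0.5300 + 0.0700i → escape time 5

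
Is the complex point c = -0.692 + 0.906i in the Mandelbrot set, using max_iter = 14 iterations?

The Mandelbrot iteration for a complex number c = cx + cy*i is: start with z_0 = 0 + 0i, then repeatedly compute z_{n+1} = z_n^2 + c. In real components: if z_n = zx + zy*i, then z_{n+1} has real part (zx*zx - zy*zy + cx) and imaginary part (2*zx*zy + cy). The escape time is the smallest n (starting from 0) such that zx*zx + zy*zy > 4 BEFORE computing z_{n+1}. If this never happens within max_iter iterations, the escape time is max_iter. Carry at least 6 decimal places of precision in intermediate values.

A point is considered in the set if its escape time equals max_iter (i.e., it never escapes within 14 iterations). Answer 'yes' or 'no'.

Answer: no

Derivation:
z_0 = 0 + 0i, c = -0.6920 + 0.9060i
Iter 1: z = -0.6920 + 0.9060i, |z|^2 = 1.2997
Iter 2: z = -1.0340 + -0.3479i, |z|^2 = 1.1901
Iter 3: z = 0.2561 + 1.6254i, |z|^2 = 2.7076
Iter 4: z = -3.2685 + 1.7384i, |z|^2 = 13.7053
Escaped at iteration 4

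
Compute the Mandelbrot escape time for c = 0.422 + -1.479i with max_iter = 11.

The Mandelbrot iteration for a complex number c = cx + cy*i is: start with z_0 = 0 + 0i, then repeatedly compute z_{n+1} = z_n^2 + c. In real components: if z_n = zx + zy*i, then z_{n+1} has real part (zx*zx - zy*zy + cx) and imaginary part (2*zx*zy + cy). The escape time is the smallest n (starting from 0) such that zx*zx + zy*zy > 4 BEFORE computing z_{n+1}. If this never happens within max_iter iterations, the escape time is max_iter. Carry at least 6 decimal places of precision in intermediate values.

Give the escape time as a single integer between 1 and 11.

z_0 = 0 + 0i, c = 0.4220 + -1.4790i
Iter 1: z = 0.4220 + -1.4790i, |z|^2 = 2.3655
Iter 2: z = -1.5874 + -2.7273i, |z|^2 = 9.9577
Escaped at iteration 2

Answer: 2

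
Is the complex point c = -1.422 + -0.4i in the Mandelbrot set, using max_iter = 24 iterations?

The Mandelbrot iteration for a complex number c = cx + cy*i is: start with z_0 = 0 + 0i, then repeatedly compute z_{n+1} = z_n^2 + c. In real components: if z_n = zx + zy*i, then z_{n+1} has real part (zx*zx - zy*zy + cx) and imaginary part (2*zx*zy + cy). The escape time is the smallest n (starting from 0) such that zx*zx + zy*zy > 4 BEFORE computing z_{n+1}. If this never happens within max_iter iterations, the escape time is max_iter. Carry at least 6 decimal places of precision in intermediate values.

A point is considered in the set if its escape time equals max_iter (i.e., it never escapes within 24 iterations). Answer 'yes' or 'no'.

Answer: no

Derivation:
z_0 = 0 + 0i, c = -1.4220 + -0.4000i
Iter 1: z = -1.4220 + -0.4000i, |z|^2 = 2.1821
Iter 2: z = 0.4401 + 0.7376i, |z|^2 = 0.7377
Iter 3: z = -1.7724 + 0.2492i, |z|^2 = 3.2034
Iter 4: z = 1.6572 + -1.2834i, |z|^2 = 4.3935
Escaped at iteration 4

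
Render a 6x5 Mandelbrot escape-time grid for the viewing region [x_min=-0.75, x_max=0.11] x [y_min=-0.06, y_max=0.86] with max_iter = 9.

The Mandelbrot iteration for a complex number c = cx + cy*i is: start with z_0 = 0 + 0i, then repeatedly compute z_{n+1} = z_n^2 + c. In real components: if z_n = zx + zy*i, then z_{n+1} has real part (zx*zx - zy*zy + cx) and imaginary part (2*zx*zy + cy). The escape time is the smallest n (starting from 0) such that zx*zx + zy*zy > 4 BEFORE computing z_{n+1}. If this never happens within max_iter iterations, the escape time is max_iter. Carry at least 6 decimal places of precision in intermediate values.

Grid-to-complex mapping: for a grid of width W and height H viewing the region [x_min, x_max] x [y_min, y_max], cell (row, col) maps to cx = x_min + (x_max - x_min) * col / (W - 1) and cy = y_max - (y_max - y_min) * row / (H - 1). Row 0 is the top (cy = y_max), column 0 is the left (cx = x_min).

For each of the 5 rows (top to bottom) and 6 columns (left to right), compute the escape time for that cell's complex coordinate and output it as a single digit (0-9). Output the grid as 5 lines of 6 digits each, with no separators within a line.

Answer: 445995
599999
899999
999999
999999

Derivation:
(row=0, col=0): c = -0.7500 + 0.8600i → escape time 4
(row=0, col=1): c = -0.5780 + 0.8600i → escape time 4
(row=0, col=2): c = -0.4060 + 0.8600i → escape time 5
(row=0, col=3): c = -0.2340 + 0.8600i → escape time 9
(row=0, col=4): c = -0.0620 + 0.8600i → escape time 9
(row=0, col=5): c = 0.1100 + 0.8600i → escape time 5
(row=1, col=0): c = -0.7500 + 0.6300i → escape time 5
(row=1, col=1): c = -0.5780 + 0.6300i → escape time 9
(row=1, col=2): c = -0.4060 + 0.6300i → escape time 9
(row=1, col=3): c = -0.2340 + 0.6300i → escape time 9
(row=1, col=4): c = -0.0620 + 0.6300i → escape time 9
(row=1, col=5): c = 0.1100 + 0.6300i → escape time 9
(row=2, col=0): c = -0.7500 + 0.4000i → escape time 8
(row=2, col=1): c = -0.5780 + 0.4000i → escape time 9
(row=2, col=2): c = -0.4060 + 0.4000i → escape time 9
(row=2, col=3): c = -0.2340 + 0.4000i → escape time 9
(row=2, col=4): c = -0.0620 + 0.4000i → escape time 9
(row=2, col=5): c = 0.1100 + 0.4000i → escape time 9
(row=3, col=0): c = -0.7500 + 0.1700i → escape time 9
(row=3, col=1): c = -0.5780 + 0.1700i → escape time 9
(row=3, col=2): c = -0.4060 + 0.1700i → escape time 9
(row=3, col=3): c = -0.2340 + 0.1700i → escape time 9
(row=3, col=4): c = -0.0620 + 0.1700i → escape time 9
(row=3, col=5): c = 0.1100 + 0.1700i → escape time 9
(row=4, col=0): c = -0.7500 + -0.0600i → escape time 9
(row=4, col=1): c = -0.5780 + -0.0600i → escape time 9
(row=4, col=2): c = -0.4060 + -0.0600i → escape time 9
(row=4, col=3): c = -0.2340 + -0.0600i → escape time 9
(row=4, col=4): c = -0.0620 + -0.0600i → escape time 9
(row=4, col=5): c = 0.1100 + -0.0600i → escape time 9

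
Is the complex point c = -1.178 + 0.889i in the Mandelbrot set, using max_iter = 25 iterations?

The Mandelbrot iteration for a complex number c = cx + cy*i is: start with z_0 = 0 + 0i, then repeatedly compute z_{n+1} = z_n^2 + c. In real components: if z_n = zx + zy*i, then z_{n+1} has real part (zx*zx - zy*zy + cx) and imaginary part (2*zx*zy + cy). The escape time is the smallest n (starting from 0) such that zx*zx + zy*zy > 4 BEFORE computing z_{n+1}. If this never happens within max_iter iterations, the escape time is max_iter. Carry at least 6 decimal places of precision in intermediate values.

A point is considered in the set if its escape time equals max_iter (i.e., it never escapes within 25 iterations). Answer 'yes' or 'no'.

Answer: no

Derivation:
z_0 = 0 + 0i, c = -1.1780 + 0.8890i
Iter 1: z = -1.1780 + 0.8890i, |z|^2 = 2.1780
Iter 2: z = -0.5806 + -1.2055i, |z|^2 = 1.7903
Iter 3: z = -2.2941 + 2.2889i, |z|^2 = 10.5017
Escaped at iteration 3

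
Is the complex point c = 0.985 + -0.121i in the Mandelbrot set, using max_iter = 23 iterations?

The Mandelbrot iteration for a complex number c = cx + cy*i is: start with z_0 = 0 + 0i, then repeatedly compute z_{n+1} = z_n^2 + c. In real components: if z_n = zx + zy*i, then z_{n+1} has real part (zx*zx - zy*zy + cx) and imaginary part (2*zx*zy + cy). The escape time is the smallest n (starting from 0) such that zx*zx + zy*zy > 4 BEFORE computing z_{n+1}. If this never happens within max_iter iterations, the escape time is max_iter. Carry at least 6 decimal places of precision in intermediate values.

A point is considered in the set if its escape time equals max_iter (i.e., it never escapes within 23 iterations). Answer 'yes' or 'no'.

z_0 = 0 + 0i, c = 0.9850 + -0.1210i
Iter 1: z = 0.9850 + -0.1210i, |z|^2 = 0.9849
Iter 2: z = 1.9406 + -0.3594i, |z|^2 = 3.8950
Iter 3: z = 4.6217 + -1.5158i, |z|^2 = 23.6579
Escaped at iteration 3

Answer: no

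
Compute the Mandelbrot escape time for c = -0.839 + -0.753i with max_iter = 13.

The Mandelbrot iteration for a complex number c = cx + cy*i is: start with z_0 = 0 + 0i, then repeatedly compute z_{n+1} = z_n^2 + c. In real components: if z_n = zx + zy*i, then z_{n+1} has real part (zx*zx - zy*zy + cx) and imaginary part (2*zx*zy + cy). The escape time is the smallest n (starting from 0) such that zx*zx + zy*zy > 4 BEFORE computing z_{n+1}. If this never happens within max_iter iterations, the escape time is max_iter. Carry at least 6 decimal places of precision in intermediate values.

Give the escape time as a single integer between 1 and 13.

Answer: 4

Derivation:
z_0 = 0 + 0i, c = -0.8390 + -0.7530i
Iter 1: z = -0.8390 + -0.7530i, |z|^2 = 1.2709
Iter 2: z = -0.7021 + 0.5105i, |z|^2 = 0.7536
Iter 3: z = -0.6067 + -1.4699i, |z|^2 = 2.5287
Iter 4: z = -2.6314 + 1.0306i, |z|^2 = 7.9866
Escaped at iteration 4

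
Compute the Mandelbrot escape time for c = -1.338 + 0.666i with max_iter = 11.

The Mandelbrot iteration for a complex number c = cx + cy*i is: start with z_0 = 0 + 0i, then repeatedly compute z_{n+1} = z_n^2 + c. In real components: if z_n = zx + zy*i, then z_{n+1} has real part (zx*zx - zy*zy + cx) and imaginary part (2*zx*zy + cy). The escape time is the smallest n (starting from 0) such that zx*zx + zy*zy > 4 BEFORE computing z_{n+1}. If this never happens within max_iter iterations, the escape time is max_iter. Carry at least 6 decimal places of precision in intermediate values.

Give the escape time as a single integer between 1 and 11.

Answer: 3

Derivation:
z_0 = 0 + 0i, c = -1.3380 + 0.6660i
Iter 1: z = -1.3380 + 0.6660i, |z|^2 = 2.2338
Iter 2: z = 0.0087 + -1.1162i, |z|^2 = 1.2460
Iter 3: z = -2.5839 + 0.6466i, |z|^2 = 7.0944
Escaped at iteration 3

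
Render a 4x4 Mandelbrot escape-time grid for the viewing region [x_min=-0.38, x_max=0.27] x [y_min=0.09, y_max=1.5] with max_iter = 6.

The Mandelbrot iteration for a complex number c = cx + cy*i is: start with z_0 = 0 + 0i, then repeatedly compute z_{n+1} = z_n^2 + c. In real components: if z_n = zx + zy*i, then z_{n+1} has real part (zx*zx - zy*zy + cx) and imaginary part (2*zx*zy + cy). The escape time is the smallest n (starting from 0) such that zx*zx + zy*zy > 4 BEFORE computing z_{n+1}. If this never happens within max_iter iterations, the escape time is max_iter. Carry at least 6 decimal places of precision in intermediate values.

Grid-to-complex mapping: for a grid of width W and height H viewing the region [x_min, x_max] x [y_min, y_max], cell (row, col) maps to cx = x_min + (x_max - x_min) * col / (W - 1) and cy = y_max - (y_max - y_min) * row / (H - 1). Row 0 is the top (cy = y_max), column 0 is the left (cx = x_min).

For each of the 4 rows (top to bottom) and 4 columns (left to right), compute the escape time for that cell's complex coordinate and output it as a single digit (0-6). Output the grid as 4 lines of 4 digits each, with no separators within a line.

Answer: 2222
4643
6666
6666

Derivation:
(row=0, col=0): c = -0.3800 + 1.5000i → escape time 2
(row=0, col=1): c = -0.1633 + 1.5000i → escape time 2
(row=0, col=2): c = 0.0533 + 1.5000i → escape time 2
(row=0, col=3): c = 0.2700 + 1.5000i → escape time 2
(row=1, col=0): c = -0.3800 + 1.0300i → escape time 4
(row=1, col=1): c = -0.1633 + 1.0300i → escape time 6
(row=1, col=2): c = 0.0533 + 1.0300i → escape time 4
(row=1, col=3): c = 0.2700 + 1.0300i → escape time 3
(row=2, col=0): c = -0.3800 + 0.5600i → escape time 6
(row=2, col=1): c = -0.1633 + 0.5600i → escape time 6
(row=2, col=2): c = 0.0533 + 0.5600i → escape time 6
(row=2, col=3): c = 0.2700 + 0.5600i → escape time 6
(row=3, col=0): c = -0.3800 + 0.0900i → escape time 6
(row=3, col=1): c = -0.1633 + 0.0900i → escape time 6
(row=3, col=2): c = 0.0533 + 0.0900i → escape time 6
(row=3, col=3): c = 0.2700 + 0.0900i → escape time 6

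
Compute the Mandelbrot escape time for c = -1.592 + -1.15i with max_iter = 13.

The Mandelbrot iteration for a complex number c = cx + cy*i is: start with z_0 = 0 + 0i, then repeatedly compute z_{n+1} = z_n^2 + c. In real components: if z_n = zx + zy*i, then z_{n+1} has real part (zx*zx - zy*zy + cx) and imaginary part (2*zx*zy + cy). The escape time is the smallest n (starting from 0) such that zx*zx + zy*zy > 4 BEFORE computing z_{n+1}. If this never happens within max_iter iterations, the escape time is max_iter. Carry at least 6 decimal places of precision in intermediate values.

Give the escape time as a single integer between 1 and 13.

Answer: 2

Derivation:
z_0 = 0 + 0i, c = -1.5920 + -1.1500i
Iter 1: z = -1.5920 + -1.1500i, |z|^2 = 3.8570
Iter 2: z = -0.3800 + 2.5116i, |z|^2 = 6.4526
Escaped at iteration 2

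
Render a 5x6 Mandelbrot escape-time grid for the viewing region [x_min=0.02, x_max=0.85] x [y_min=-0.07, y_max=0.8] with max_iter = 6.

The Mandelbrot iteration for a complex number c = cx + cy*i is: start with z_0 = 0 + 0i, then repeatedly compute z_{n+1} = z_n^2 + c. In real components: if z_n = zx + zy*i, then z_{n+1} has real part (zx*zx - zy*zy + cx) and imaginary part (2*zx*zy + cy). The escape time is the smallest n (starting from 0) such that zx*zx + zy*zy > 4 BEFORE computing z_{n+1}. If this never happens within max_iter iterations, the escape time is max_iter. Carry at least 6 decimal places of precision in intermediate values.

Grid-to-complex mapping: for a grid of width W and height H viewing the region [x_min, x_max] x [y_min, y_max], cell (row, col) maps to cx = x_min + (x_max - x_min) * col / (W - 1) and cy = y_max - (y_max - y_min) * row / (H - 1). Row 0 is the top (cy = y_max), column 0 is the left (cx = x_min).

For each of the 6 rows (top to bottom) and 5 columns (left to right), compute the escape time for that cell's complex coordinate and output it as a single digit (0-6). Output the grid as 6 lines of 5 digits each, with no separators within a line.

(row=0, col=0): c = 0.0200 + 0.8000i → escape time 6
(row=0, col=1): c = 0.2275 + 0.8000i → escape time 5
(row=0, col=2): c = 0.4350 + 0.8000i → escape time 4
(row=0, col=3): c = 0.6425 + 0.8000i → escape time 3
(row=0, col=4): c = 0.8500 + 0.8000i → escape time 2
(row=1, col=0): c = 0.0200 + 0.6260i → escape time 6
(row=1, col=1): c = 0.2275 + 0.6260i → escape time 6
(row=1, col=2): c = 0.4350 + 0.6260i → escape time 6
(row=1, col=3): c = 0.6425 + 0.6260i → escape time 3
(row=1, col=4): c = 0.8500 + 0.6260i → escape time 2
(row=2, col=0): c = 0.0200 + 0.4520i → escape time 6
(row=2, col=1): c = 0.2275 + 0.4520i → escape time 6
(row=2, col=2): c = 0.4350 + 0.4520i → escape time 6
(row=2, col=3): c = 0.6425 + 0.4520i → escape time 3
(row=2, col=4): c = 0.8500 + 0.4520i → escape time 3
(row=3, col=0): c = 0.0200 + 0.2780i → escape time 6
(row=3, col=1): c = 0.2275 + 0.2780i → escape time 6
(row=3, col=2): c = 0.4350 + 0.2780i → escape time 6
(row=3, col=3): c = 0.6425 + 0.2780i → escape time 4
(row=3, col=4): c = 0.8500 + 0.2780i → escape time 3
(row=4, col=0): c = 0.0200 + 0.1040i → escape time 6
(row=4, col=1): c = 0.2275 + 0.1040i → escape time 6
(row=4, col=2): c = 0.4350 + 0.1040i → escape time 6
(row=4, col=3): c = 0.6425 + 0.1040i → escape time 4
(row=4, col=4): c = 0.8500 + 0.1040i → escape time 3
(row=5, col=0): c = 0.0200 + -0.0700i → escape time 6
(row=5, col=1): c = 0.2275 + -0.0700i → escape time 6
(row=5, col=2): c = 0.4350 + -0.0700i → escape time 6
(row=5, col=3): c = 0.6425 + -0.0700i → escape time 4
(row=5, col=4): c = 0.8500 + -0.0700i → escape time 3

Answer: 65432
66632
66633
66643
66643
66643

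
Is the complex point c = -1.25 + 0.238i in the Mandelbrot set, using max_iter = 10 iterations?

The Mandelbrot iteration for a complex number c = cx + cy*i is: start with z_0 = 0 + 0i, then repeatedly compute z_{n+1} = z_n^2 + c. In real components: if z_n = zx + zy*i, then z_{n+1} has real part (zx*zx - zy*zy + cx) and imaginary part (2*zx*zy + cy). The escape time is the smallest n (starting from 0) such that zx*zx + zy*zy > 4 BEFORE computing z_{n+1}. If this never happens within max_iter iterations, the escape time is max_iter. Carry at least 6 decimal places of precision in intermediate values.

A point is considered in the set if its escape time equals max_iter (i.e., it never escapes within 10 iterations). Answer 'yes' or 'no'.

z_0 = 0 + 0i, c = -1.2500 + 0.2380i
Iter 1: z = -1.2500 + 0.2380i, |z|^2 = 1.6191
Iter 2: z = 0.2559 + -0.3570i, |z|^2 = 0.1929
Iter 3: z = -1.3120 + 0.0553i, |z|^2 = 1.7244
Iter 4: z = 0.4682 + 0.0928i, |z|^2 = 0.2279
Iter 5: z = -1.0394 + 0.3249i, |z|^2 = 1.1859
Iter 6: z = -0.2753 + -0.4375i, |z|^2 = 0.2672
Iter 7: z = -1.3656 + 0.4789i, |z|^2 = 2.0942
Iter 8: z = 0.3855 + -1.0699i, |z|^2 = 1.2934
Iter 9: z = -2.2462 + -0.5869i, |z|^2 = 5.3897
Escaped at iteration 9

Answer: no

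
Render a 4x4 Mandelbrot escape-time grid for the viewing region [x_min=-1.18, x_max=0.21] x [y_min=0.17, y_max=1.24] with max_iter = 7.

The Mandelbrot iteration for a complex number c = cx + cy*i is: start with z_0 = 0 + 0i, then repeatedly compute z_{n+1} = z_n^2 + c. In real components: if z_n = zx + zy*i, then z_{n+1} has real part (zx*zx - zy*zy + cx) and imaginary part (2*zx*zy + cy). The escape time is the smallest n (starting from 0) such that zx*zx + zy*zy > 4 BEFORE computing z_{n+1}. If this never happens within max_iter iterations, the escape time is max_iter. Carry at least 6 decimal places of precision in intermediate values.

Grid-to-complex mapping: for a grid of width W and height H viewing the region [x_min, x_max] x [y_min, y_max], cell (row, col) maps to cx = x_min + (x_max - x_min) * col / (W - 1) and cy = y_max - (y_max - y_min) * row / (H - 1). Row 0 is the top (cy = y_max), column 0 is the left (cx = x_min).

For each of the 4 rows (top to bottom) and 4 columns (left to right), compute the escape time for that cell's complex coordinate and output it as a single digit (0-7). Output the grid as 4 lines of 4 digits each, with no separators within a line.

Answer: 2332
3474
4677
7777

Derivation:
(row=0, col=0): c = -1.1800 + 1.2400i → escape time 2
(row=0, col=1): c = -0.7167 + 1.2400i → escape time 3
(row=0, col=2): c = -0.2533 + 1.2400i → escape time 3
(row=0, col=3): c = 0.2100 + 1.2400i → escape time 2
(row=1, col=0): c = -1.1800 + 0.8833i → escape time 3
(row=1, col=1): c = -0.7167 + 0.8833i → escape time 4
(row=1, col=2): c = -0.2533 + 0.8833i → escape time 7
(row=1, col=3): c = 0.2100 + 0.8833i → escape time 4
(row=2, col=0): c = -1.1800 + 0.5267i → escape time 4
(row=2, col=1): c = -0.7167 + 0.5267i → escape time 6
(row=2, col=2): c = -0.2533 + 0.5267i → escape time 7
(row=2, col=3): c = 0.2100 + 0.5267i → escape time 7
(row=3, col=0): c = -1.1800 + 0.1700i → escape time 7
(row=3, col=1): c = -0.7167 + 0.1700i → escape time 7
(row=3, col=2): c = -0.2533 + 0.1700i → escape time 7
(row=3, col=3): c = 0.2100 + 0.1700i → escape time 7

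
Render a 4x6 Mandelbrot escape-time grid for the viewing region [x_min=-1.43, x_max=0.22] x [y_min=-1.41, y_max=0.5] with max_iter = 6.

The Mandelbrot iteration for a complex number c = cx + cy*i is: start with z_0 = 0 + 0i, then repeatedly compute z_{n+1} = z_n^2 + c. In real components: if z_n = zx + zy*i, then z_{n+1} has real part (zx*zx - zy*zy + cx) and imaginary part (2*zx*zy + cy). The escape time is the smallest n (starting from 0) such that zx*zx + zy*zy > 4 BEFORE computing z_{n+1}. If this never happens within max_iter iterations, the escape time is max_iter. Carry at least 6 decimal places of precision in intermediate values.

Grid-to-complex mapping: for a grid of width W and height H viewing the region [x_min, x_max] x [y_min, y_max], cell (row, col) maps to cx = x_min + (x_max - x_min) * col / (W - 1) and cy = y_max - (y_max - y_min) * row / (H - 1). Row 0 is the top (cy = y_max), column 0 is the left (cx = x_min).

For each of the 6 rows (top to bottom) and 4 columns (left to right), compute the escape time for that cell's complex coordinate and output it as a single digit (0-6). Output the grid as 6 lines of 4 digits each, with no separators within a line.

(row=0, col=0): c = -1.4300 + 0.5000i → escape time 3
(row=0, col=1): c = -0.8800 + 0.5000i → escape time 5
(row=0, col=2): c = -0.3300 + 0.5000i → escape time 6
(row=0, col=3): c = 0.2200 + 0.5000i → escape time 6
(row=1, col=0): c = -1.4300 + 0.1180i → escape time 6
(row=1, col=1): c = -0.8800 + 0.1180i → escape time 6
(row=1, col=2): c = -0.3300 + 0.1180i → escape time 6
(row=1, col=3): c = 0.2200 + 0.1180i → escape time 6
(row=2, col=0): c = -1.4300 + -0.2640i → escape time 5
(row=2, col=1): c = -0.8800 + -0.2640i → escape time 6
(row=2, col=2): c = -0.3300 + -0.2640i → escape time 6
(row=2, col=3): c = 0.2200 + -0.2640i → escape time 6
(row=3, col=0): c = -1.4300 + -0.6460i → escape time 3
(row=3, col=1): c = -0.8800 + -0.6460i → escape time 4
(row=3, col=2): c = -0.3300 + -0.6460i → escape time 6
(row=3, col=3): c = 0.2200 + -0.6460i → escape time 6
(row=4, col=0): c = -1.4300 + -1.0280i → escape time 3
(row=4, col=1): c = -0.8800 + -1.0280i → escape time 3
(row=4, col=2): c = -0.3300 + -1.0280i → escape time 5
(row=4, col=3): c = 0.2200 + -1.0280i → escape time 4
(row=5, col=0): c = -1.4300 + -1.4100i → escape time 1
(row=5, col=1): c = -0.8800 + -1.4100i → escape time 2
(row=5, col=2): c = -0.3300 + -1.4100i → escape time 2
(row=5, col=3): c = 0.2200 + -1.4100i → escape time 2

Answer: 3566
6666
5666
3466
3354
1222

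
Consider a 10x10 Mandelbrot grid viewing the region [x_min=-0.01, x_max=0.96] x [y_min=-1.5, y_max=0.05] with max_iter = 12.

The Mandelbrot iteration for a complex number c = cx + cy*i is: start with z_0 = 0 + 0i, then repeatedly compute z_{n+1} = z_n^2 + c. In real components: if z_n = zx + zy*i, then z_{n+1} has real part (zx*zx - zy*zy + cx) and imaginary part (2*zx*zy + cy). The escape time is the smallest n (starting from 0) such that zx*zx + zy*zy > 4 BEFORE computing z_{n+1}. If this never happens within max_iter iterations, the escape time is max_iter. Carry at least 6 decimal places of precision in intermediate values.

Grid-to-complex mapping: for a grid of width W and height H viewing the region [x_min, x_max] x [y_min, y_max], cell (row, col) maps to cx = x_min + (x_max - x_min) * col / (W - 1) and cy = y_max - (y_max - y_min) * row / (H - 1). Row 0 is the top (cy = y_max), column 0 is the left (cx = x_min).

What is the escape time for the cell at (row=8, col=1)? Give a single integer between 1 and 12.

Answer: 2

Derivation:
z_0 = 0 + 0i, c = 0.0978 + -1.3278i
Iter 1: z = 0.0978 + -1.3278i, |z|^2 = 1.7726
Iter 2: z = -1.6557 + -1.5874i, |z|^2 = 5.2611
Escaped at iteration 2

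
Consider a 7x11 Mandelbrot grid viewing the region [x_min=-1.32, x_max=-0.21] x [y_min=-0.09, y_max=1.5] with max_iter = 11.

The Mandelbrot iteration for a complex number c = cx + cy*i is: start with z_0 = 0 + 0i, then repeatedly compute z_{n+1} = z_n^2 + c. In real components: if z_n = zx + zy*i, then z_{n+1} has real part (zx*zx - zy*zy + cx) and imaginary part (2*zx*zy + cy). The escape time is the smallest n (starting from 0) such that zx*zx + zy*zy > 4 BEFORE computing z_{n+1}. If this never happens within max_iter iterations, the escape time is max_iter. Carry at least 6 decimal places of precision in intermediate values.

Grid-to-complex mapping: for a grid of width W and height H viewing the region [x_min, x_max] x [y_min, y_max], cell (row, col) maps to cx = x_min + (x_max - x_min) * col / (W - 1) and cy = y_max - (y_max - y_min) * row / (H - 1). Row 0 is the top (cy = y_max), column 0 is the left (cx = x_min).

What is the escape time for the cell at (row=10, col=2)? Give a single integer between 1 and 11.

z_0 = 0 + 0i, c = -0.9500 + -0.0900i
Iter 1: z = -0.9500 + -0.0900i, |z|^2 = 0.9106
Iter 2: z = -0.0556 + 0.0810i, |z|^2 = 0.0097
Iter 3: z = -0.9535 + -0.0990i, |z|^2 = 0.9189
Iter 4: z = -0.0507 + 0.0988i, |z|^2 = 0.0123
Iter 5: z = -0.9572 + -0.1000i, |z|^2 = 0.9262
Iter 6: z = -0.0438 + 0.1015i, |z|^2 = 0.0122
Iter 7: z = -0.9584 + -0.0989i, |z|^2 = 0.9283
Iter 8: z = -0.0413 + 0.0995i, |z|^2 = 0.0116
Iter 9: z = -0.9582 + -0.0982i, |z|^2 = 0.9278
Iter 10: z = -0.0415 + 0.0982i, |z|^2 = 0.0114

Answer: 11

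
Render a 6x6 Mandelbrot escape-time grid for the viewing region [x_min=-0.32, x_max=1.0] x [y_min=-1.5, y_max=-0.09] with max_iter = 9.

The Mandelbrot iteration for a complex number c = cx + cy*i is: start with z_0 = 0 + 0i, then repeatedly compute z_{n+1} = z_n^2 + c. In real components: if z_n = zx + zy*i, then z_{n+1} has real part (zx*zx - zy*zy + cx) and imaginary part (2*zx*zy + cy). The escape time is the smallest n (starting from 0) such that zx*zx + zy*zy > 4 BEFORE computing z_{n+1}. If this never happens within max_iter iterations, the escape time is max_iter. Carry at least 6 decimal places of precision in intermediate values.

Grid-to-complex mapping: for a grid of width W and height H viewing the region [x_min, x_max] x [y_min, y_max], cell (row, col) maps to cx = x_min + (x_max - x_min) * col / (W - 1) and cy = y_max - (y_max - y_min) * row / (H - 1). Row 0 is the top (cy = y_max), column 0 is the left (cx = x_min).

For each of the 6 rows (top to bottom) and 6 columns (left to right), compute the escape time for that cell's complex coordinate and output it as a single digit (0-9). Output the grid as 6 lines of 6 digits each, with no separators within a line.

Answer: 999532
999832
998432
594322
332222
222222

Derivation:
(row=0, col=0): c = -0.3200 + -0.0900i → escape time 9
(row=0, col=1): c = -0.0560 + -0.0900i → escape time 9
(row=0, col=2): c = 0.2080 + -0.0900i → escape time 9
(row=0, col=3): c = 0.4720 + -0.0900i → escape time 5
(row=0, col=4): c = 0.7360 + -0.0900i → escape time 3
(row=0, col=5): c = 1.0000 + -0.0900i → escape time 2
(row=1, col=0): c = -0.3200 + -0.3720i → escape time 9
(row=1, col=1): c = -0.0560 + -0.3720i → escape time 9
(row=1, col=2): c = 0.2080 + -0.3720i → escape time 9
(row=1, col=3): c = 0.4720 + -0.3720i → escape time 8
(row=1, col=4): c = 0.7360 + -0.3720i → escape time 3
(row=1, col=5): c = 1.0000 + -0.3720i → escape time 2
(row=2, col=0): c = -0.3200 + -0.6540i → escape time 9
(row=2, col=1): c = -0.0560 + -0.6540i → escape time 9
(row=2, col=2): c = 0.2080 + -0.6540i → escape time 8
(row=2, col=3): c = 0.4720 + -0.6540i → escape time 4
(row=2, col=4): c = 0.7360 + -0.6540i → escape time 3
(row=2, col=5): c = 1.0000 + -0.6540i → escape time 2
(row=3, col=0): c = -0.3200 + -0.9360i → escape time 5
(row=3, col=1): c = -0.0560 + -0.9360i → escape time 9
(row=3, col=2): c = 0.2080 + -0.9360i → escape time 4
(row=3, col=3): c = 0.4720 + -0.9360i → escape time 3
(row=3, col=4): c = 0.7360 + -0.9360i → escape time 2
(row=3, col=5): c = 1.0000 + -0.9360i → escape time 2
(row=4, col=0): c = -0.3200 + -1.2180i → escape time 3
(row=4, col=1): c = -0.0560 + -1.2180i → escape time 3
(row=4, col=2): c = 0.2080 + -1.2180i → escape time 2
(row=4, col=3): c = 0.4720 + -1.2180i → escape time 2
(row=4, col=4): c = 0.7360 + -1.2180i → escape time 2
(row=4, col=5): c = 1.0000 + -1.2180i → escape time 2
(row=5, col=0): c = -0.3200 + -1.5000i → escape time 2
(row=5, col=1): c = -0.0560 + -1.5000i → escape time 2
(row=5, col=2): c = 0.2080 + -1.5000i → escape time 2
(row=5, col=3): c = 0.4720 + -1.5000i → escape time 2
(row=5, col=4): c = 0.7360 + -1.5000i → escape time 2
(row=5, col=5): c = 1.0000 + -1.5000i → escape time 2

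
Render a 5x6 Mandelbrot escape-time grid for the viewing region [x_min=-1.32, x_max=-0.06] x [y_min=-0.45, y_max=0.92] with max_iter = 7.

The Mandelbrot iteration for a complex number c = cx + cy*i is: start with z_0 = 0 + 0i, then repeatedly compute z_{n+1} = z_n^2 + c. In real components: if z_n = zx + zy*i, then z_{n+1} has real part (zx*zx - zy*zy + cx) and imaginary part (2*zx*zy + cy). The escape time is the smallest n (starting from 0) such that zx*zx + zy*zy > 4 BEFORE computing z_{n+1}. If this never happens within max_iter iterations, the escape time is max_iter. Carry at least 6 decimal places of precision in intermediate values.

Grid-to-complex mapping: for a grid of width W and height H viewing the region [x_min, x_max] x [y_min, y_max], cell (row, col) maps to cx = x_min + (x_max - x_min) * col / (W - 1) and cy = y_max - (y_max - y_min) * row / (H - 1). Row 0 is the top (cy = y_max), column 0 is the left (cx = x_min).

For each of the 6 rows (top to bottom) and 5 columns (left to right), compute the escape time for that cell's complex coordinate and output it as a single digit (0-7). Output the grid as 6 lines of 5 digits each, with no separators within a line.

(row=0, col=0): c = -1.3200 + 0.9200i → escape time 3
(row=0, col=1): c = -1.0050 + 0.9200i → escape time 3
(row=0, col=2): c = -0.6900 + 0.9200i → escape time 4
(row=0, col=3): c = -0.3750 + 0.9200i → escape time 5
(row=0, col=4): c = -0.0600 + 0.9200i → escape time 7
(row=1, col=0): c = -1.3200 + 0.6460i → escape time 3
(row=1, col=1): c = -1.0050 + 0.6460i → escape time 4
(row=1, col=2): c = -0.6900 + 0.6460i → escape time 6
(row=1, col=3): c = -0.3750 + 0.6460i → escape time 7
(row=1, col=4): c = -0.0600 + 0.6460i → escape time 7
(row=2, col=0): c = -1.3200 + 0.3720i → escape time 6
(row=2, col=1): c = -1.0050 + 0.3720i → escape time 7
(row=2, col=2): c = -0.6900 + 0.3720i → escape time 7
(row=2, col=3): c = -0.3750 + 0.3720i → escape time 7
(row=2, col=4): c = -0.0600 + 0.3720i → escape time 7
(row=3, col=0): c = -1.3200 + 0.0980i → escape time 7
(row=3, col=1): c = -1.0050 + 0.0980i → escape time 7
(row=3, col=2): c = -0.6900 + 0.0980i → escape time 7
(row=3, col=3): c = -0.3750 + 0.0980i → escape time 7
(row=3, col=4): c = -0.0600 + 0.0980i → escape time 7
(row=4, col=0): c = -1.3200 + -0.1760i → escape time 7
(row=4, col=1): c = -1.0050 + -0.1760i → escape time 7
(row=4, col=2): c = -0.6900 + -0.1760i → escape time 7
(row=4, col=3): c = -0.3750 + -0.1760i → escape time 7
(row=4, col=4): c = -0.0600 + -0.1760i → escape time 7
(row=5, col=0): c = -1.3200 + -0.4500i → escape time 5
(row=5, col=1): c = -1.0050 + -0.4500i → escape time 5
(row=5, col=2): c = -0.6900 + -0.4500i → escape time 7
(row=5, col=3): c = -0.3750 + -0.4500i → escape time 7
(row=5, col=4): c = -0.0600 + -0.4500i → escape time 7

Answer: 33457
34677
67777
77777
77777
55777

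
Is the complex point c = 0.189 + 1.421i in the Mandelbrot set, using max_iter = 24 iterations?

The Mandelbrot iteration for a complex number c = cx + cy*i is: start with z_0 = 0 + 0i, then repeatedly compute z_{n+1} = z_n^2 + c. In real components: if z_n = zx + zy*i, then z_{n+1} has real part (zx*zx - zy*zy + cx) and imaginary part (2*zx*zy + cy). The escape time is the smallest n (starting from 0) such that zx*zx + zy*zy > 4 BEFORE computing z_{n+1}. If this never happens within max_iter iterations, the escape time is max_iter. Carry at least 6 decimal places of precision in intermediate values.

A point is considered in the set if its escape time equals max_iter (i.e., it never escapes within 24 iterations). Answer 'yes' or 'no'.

Answer: no

Derivation:
z_0 = 0 + 0i, c = 0.1890 + 1.4210i
Iter 1: z = 0.1890 + 1.4210i, |z|^2 = 2.0550
Iter 2: z = -1.7945 + 1.9581i, |z|^2 = 7.0546
Escaped at iteration 2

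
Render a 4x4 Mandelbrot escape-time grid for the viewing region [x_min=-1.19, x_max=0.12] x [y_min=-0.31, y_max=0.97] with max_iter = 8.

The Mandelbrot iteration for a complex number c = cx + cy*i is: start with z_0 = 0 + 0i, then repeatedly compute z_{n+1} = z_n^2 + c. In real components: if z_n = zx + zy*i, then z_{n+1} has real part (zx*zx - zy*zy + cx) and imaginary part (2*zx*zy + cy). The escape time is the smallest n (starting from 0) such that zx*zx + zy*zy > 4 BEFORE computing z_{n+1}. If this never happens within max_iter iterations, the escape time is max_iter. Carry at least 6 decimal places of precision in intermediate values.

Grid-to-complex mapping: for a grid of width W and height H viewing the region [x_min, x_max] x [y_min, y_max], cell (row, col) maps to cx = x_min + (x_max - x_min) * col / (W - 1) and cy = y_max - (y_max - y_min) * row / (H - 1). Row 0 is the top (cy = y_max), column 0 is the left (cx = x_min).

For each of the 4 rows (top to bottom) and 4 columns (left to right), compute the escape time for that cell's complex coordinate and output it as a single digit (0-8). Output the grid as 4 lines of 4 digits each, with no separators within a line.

Answer: 3354
4688
8888
8888

Derivation:
(row=0, col=0): c = -1.1900 + 0.9700i → escape time 3
(row=0, col=1): c = -0.7533 + 0.9700i → escape time 3
(row=0, col=2): c = -0.3167 + 0.9700i → escape time 5
(row=0, col=3): c = 0.1200 + 0.9700i → escape time 4
(row=1, col=0): c = -1.1900 + 0.5433i → escape time 4
(row=1, col=1): c = -0.7533 + 0.5433i → escape time 6
(row=1, col=2): c = -0.3167 + 0.5433i → escape time 8
(row=1, col=3): c = 0.1200 + 0.5433i → escape time 8
(row=2, col=0): c = -1.1900 + 0.1167i → escape time 8
(row=2, col=1): c = -0.7533 + 0.1167i → escape time 8
(row=2, col=2): c = -0.3167 + 0.1167i → escape time 8
(row=2, col=3): c = 0.1200 + 0.1167i → escape time 8
(row=3, col=0): c = -1.1900 + -0.3100i → escape time 8
(row=3, col=1): c = -0.7533 + -0.3100i → escape time 8
(row=3, col=2): c = -0.3167 + -0.3100i → escape time 8
(row=3, col=3): c = 0.1200 + -0.3100i → escape time 8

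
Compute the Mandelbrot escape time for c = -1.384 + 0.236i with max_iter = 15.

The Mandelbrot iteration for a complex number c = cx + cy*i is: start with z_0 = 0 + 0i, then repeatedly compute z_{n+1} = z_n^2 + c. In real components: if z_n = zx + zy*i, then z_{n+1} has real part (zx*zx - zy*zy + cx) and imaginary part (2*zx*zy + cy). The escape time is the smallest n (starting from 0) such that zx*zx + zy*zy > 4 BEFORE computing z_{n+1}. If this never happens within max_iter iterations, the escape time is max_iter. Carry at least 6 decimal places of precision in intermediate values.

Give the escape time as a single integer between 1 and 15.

Answer: 6

Derivation:
z_0 = 0 + 0i, c = -1.3840 + 0.2360i
Iter 1: z = -1.3840 + 0.2360i, |z|^2 = 1.9712
Iter 2: z = 0.4758 + -0.4172i, |z|^2 = 0.4004
Iter 3: z = -1.3317 + -0.1610i, |z|^2 = 1.7995
Iter 4: z = 0.3636 + 0.6649i, |z|^2 = 0.5743
Iter 5: z = -1.6938 + 0.7195i, |z|^2 = 3.3868
Iter 6: z = 0.9674 + -2.2015i, |z|^2 = 5.7825
Escaped at iteration 6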